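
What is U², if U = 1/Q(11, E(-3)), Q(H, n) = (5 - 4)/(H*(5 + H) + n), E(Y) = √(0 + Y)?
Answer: (176 + I*√3)² ≈ 30973.0 + 609.68*I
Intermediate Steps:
E(Y) = √Y
Q(H, n) = 1/(n + H*(5 + H))
U = 176 + I*√3 (U = 1/1/(√(-3) + 11² + 5*11) = 1/1/(I*√3 + 121 + 55) = 1/1/(176 + I*√3) = 1*(176 + I*√3) = 176 + I*√3 ≈ 176.0 + 1.732*I)
U² = (176 + I*√3)²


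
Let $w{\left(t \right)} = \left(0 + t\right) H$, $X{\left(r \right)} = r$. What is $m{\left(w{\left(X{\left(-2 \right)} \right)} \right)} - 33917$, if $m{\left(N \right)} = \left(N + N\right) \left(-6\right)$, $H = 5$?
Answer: $-33797$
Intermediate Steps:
$w{\left(t \right)} = 5 t$ ($w{\left(t \right)} = \left(0 + t\right) 5 = t 5 = 5 t$)
$m{\left(N \right)} = - 12 N$ ($m{\left(N \right)} = 2 N \left(-6\right) = - 12 N$)
$m{\left(w{\left(X{\left(-2 \right)} \right)} \right)} - 33917 = - 12 \cdot 5 \left(-2\right) - 33917 = \left(-12\right) \left(-10\right) - 33917 = 120 - 33917 = -33797$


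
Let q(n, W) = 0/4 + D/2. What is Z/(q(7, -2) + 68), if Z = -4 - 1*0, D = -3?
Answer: -8/133 ≈ -0.060150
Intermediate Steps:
q(n, W) = -3/2 (q(n, W) = 0/4 - 3/2 = 0*(¼) - 3*½ = 0 - 3/2 = -3/2)
Z = -4 (Z = -4 + 0 = -4)
Z/(q(7, -2) + 68) = -4/(-3/2 + 68) = -4/133/2 = -4*2/133 = -8/133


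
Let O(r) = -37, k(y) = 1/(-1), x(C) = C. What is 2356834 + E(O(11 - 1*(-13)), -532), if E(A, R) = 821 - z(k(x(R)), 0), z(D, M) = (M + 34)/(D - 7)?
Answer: 9430637/4 ≈ 2.3577e+6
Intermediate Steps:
k(y) = -1
z(D, M) = (34 + M)/(-7 + D)
E(A, R) = 3301/4 (E(A, R) = 821 - (34 + 0)/(-7 - 1) = 821 - 34/(-8) = 821 - (-1)*34/8 = 821 - 1*(-17/4) = 821 + 17/4 = 3301/4)
2356834 + E(O(11 - 1*(-13)), -532) = 2356834 + 3301/4 = 9430637/4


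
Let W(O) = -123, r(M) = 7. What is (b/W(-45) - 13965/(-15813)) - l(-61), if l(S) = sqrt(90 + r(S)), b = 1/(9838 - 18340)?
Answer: 231807281/262482246 - sqrt(97) ≈ -8.9657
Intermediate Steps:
b = -1/8502 (b = 1/(-8502) = -1/8502 ≈ -0.00011762)
l(S) = sqrt(97) (l(S) = sqrt(90 + 7) = sqrt(97))
(b/W(-45) - 13965/(-15813)) - l(-61) = (-1/8502/(-123) - 13965/(-15813)) - sqrt(97) = (-1/8502*(-1/123) - 13965*(-1/15813)) - sqrt(97) = (1/1045746 + 665/753) - sqrt(97) = 231807281/262482246 - sqrt(97)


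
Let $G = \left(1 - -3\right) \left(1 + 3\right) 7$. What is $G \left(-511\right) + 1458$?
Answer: $-55774$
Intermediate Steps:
$G = 112$ ($G = \left(1 + 3\right) 4 \cdot 7 = 4 \cdot 4 \cdot 7 = 16 \cdot 7 = 112$)
$G \left(-511\right) + 1458 = 112 \left(-511\right) + 1458 = -57232 + 1458 = -55774$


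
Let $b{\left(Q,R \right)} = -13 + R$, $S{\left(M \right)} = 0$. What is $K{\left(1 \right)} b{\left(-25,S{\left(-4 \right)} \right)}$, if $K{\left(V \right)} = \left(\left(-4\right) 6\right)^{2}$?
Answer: $-7488$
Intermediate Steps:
$K{\left(V \right)} = 576$ ($K{\left(V \right)} = \left(-24\right)^{2} = 576$)
$K{\left(1 \right)} b{\left(-25,S{\left(-4 \right)} \right)} = 576 \left(-13 + 0\right) = 576 \left(-13\right) = -7488$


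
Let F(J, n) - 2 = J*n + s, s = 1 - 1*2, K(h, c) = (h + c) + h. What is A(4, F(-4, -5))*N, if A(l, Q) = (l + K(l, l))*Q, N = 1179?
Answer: 396144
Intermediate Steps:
K(h, c) = c + 2*h (K(h, c) = (c + h) + h = c + 2*h)
s = -1 (s = 1 - 2 = -1)
F(J, n) = 1 + J*n (F(J, n) = 2 + (J*n - 1) = 2 + (-1 + J*n) = 1 + J*n)
A(l, Q) = 4*Q*l (A(l, Q) = (l + (l + 2*l))*Q = (l + 3*l)*Q = (4*l)*Q = 4*Q*l)
A(4, F(-4, -5))*N = (4*(1 - 4*(-5))*4)*1179 = (4*(1 + 20)*4)*1179 = (4*21*4)*1179 = 336*1179 = 396144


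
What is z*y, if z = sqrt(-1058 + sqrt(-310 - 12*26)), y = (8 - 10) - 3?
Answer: -5*sqrt(-1058 + I*sqrt(622)) ≈ -1.9167 - 162.65*I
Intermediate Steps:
y = -5 (y = -2 - 3 = -5)
z = sqrt(-1058 + I*sqrt(622)) (z = sqrt(-1058 + sqrt(-310 - 312)) = sqrt(-1058 + sqrt(-622)) = sqrt(-1058 + I*sqrt(622)) ≈ 0.3833 + 32.529*I)
z*y = sqrt(-1058 + I*sqrt(622))*(-5) = -5*sqrt(-1058 + I*sqrt(622))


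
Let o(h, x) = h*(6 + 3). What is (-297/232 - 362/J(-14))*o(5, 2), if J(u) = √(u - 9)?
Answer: -13365/232 + 16290*I*√23/23 ≈ -57.608 + 3396.7*I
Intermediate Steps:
J(u) = √(-9 + u)
o(h, x) = 9*h (o(h, x) = h*9 = 9*h)
(-297/232 - 362/J(-14))*o(5, 2) = (-297/232 - 362/√(-9 - 14))*(9*5) = (-297*1/232 - 362*(-I*√23/23))*45 = (-297/232 - 362*(-I*√23/23))*45 = (-297/232 - (-362)*I*√23/23)*45 = (-297/232 + 362*I*√23/23)*45 = -13365/232 + 16290*I*√23/23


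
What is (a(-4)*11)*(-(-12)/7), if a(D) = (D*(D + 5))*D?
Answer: 2112/7 ≈ 301.71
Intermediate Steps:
a(D) = D²*(5 + D) (a(D) = (D*(5 + D))*D = D²*(5 + D))
(a(-4)*11)*(-(-12)/7) = (((-4)²*(5 - 4))*11)*(-(-12)/7) = ((16*1)*11)*(-(-12)/7) = (16*11)*(-2*(-6/7)) = 176*(12/7) = 2112/7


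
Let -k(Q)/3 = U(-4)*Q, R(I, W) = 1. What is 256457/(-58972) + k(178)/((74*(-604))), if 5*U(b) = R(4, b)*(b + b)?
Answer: -7195617343/1647382820 ≈ -4.3679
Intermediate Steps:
U(b) = 2*b/5 (U(b) = (1*(b + b))/5 = (1*(2*b))/5 = (2*b)/5 = 2*b/5)
k(Q) = 24*Q/5 (k(Q) = -3*(⅖)*(-4)*Q = -(-24)*Q/5 = 24*Q/5)
256457/(-58972) + k(178)/((74*(-604))) = 256457/(-58972) + ((24/5)*178)/((74*(-604))) = 256457*(-1/58972) + (4272/5)/(-44696) = -256457/58972 + (4272/5)*(-1/44696) = -256457/58972 - 534/27935 = -7195617343/1647382820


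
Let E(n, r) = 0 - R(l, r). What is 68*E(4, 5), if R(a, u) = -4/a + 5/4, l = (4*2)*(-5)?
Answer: -459/5 ≈ -91.800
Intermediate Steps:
l = -40 (l = 8*(-5) = -40)
R(a, u) = 5/4 - 4/a (R(a, u) = -4/a + 5*(1/4) = -4/a + 5/4 = 5/4 - 4/a)
E(n, r) = -27/20 (E(n, r) = 0 - (5/4 - 4/(-40)) = 0 - (5/4 - 4*(-1/40)) = 0 - (5/4 + 1/10) = 0 - 1*27/20 = 0 - 27/20 = -27/20)
68*E(4, 5) = 68*(-27/20) = -459/5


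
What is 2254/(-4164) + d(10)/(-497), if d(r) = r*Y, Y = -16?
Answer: -226999/1034754 ≈ -0.21937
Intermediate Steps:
d(r) = -16*r (d(r) = r*(-16) = -16*r)
2254/(-4164) + d(10)/(-497) = 2254/(-4164) - 16*10/(-497) = 2254*(-1/4164) - 160*(-1/497) = -1127/2082 + 160/497 = -226999/1034754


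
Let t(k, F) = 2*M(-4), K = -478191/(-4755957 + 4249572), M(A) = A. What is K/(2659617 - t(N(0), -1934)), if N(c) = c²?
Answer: 159397/448931401875 ≈ 3.5506e-7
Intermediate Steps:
K = 159397/168795 (K = -478191/(-506385) = -478191*(-1/506385) = 159397/168795 ≈ 0.94432)
t(k, F) = -8 (t(k, F) = 2*(-4) = -8)
K/(2659617 - t(N(0), -1934)) = 159397/(168795*(2659617 - 1*(-8))) = 159397/(168795*(2659617 + 8)) = (159397/168795)/2659625 = (159397/168795)*(1/2659625) = 159397/448931401875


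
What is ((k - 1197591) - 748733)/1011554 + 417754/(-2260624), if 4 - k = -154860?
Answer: -1118099550189/571685812424 ≈ -1.9558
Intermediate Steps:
k = 154864 (k = 4 - 1*(-154860) = 4 + 154860 = 154864)
((k - 1197591) - 748733)/1011554 + 417754/(-2260624) = ((154864 - 1197591) - 748733)/1011554 + 417754/(-2260624) = (-1042727 - 748733)*(1/1011554) + 417754*(-1/2260624) = -1791460*1/1011554 - 208877/1130312 = -895730/505777 - 208877/1130312 = -1118099550189/571685812424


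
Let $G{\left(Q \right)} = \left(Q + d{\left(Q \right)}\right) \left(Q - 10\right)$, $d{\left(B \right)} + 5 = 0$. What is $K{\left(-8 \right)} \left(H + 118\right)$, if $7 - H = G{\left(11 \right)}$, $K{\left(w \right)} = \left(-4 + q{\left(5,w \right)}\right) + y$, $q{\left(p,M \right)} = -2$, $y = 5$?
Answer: $-119$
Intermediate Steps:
$d{\left(B \right)} = -5$ ($d{\left(B \right)} = -5 + 0 = -5$)
$K{\left(w \right)} = -1$ ($K{\left(w \right)} = \left(-4 - 2\right) + 5 = -6 + 5 = -1$)
$G{\left(Q \right)} = \left(-10 + Q\right) \left(-5 + Q\right)$ ($G{\left(Q \right)} = \left(Q - 5\right) \left(Q - 10\right) = \left(-5 + Q\right) \left(-10 + Q\right) = \left(-10 + Q\right) \left(-5 + Q\right)$)
$H = 1$ ($H = 7 - \left(50 + 11^{2} - 165\right) = 7 - \left(50 + 121 - 165\right) = 7 - 6 = 1$)
$K{\left(-8 \right)} \left(H + 118\right) = - (1 + 118) = \left(-1\right) 119 = -119$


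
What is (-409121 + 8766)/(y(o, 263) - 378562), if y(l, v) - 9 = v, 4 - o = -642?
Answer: 80071/75658 ≈ 1.0583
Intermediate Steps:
o = 646 (o = 4 - 1*(-642) = 4 + 642 = 646)
y(l, v) = 9 + v
(-409121 + 8766)/(y(o, 263) - 378562) = (-409121 + 8766)/((9 + 263) - 378562) = -400355/(272 - 378562) = -400355/(-378290) = -400355*(-1/378290) = 80071/75658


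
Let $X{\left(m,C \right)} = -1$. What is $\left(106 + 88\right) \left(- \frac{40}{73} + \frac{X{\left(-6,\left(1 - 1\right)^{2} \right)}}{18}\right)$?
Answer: $- \frac{76921}{657} \approx -117.08$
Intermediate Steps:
$\left(106 + 88\right) \left(- \frac{40}{73} + \frac{X{\left(-6,\left(1 - 1\right)^{2} \right)}}{18}\right) = \left(106 + 88\right) \left(- \frac{40}{73} - \frac{1}{18}\right) = 194 \left(\left(-40\right) \frac{1}{73} - \frac{1}{18}\right) = 194 \left(- \frac{40}{73} - \frac{1}{18}\right) = 194 \left(- \frac{793}{1314}\right) = - \frac{76921}{657}$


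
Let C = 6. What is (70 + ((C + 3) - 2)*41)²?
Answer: 127449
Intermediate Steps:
(70 + ((C + 3) - 2)*41)² = (70 + ((6 + 3) - 2)*41)² = (70 + (9 - 2)*41)² = (70 + 7*41)² = (70 + 287)² = 357² = 127449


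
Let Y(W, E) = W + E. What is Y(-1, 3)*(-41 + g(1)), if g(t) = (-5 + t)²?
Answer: -50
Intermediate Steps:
Y(W, E) = E + W
Y(-1, 3)*(-41 + g(1)) = (3 - 1)*(-41 + (-5 + 1)²) = 2*(-41 + (-4)²) = 2*(-41 + 16) = 2*(-25) = -50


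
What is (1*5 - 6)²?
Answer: 1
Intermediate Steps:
(1*5 - 6)² = (5 - 6)² = (-1)² = 1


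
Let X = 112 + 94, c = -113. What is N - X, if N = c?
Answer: -319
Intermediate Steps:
X = 206
N = -113
N - X = -113 - 1*206 = -113 - 206 = -319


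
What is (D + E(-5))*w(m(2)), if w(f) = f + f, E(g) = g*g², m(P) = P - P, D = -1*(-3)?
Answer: 0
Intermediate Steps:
D = 3
m(P) = 0
E(g) = g³
w(f) = 2*f
(D + E(-5))*w(m(2)) = (3 + (-5)³)*(2*0) = (3 - 125)*0 = -122*0 = 0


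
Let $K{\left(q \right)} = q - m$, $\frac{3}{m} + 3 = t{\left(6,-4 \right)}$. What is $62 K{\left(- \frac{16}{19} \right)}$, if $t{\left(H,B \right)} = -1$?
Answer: $- \frac{217}{38} \approx -5.7105$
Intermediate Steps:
$m = - \frac{3}{4}$ ($m = \frac{3}{-3 - 1} = \frac{3}{-4} = 3 \left(- \frac{1}{4}\right) = - \frac{3}{4} \approx -0.75$)
$K{\left(q \right)} = \frac{3}{4} + q$ ($K{\left(q \right)} = q - - \frac{3}{4} = q + \frac{3}{4} = \frac{3}{4} + q$)
$62 K{\left(- \frac{16}{19} \right)} = 62 \left(\frac{3}{4} - \frac{16}{19}\right) = 62 \left(- \frac{7}{76}\right) = - \frac{217}{38}$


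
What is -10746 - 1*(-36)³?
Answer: 35910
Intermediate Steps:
-10746 - 1*(-36)³ = -10746 - 1*(-46656) = -10746 + 46656 = 35910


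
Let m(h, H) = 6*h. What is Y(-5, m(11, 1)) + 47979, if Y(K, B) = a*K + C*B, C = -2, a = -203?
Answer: 48862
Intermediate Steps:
Y(K, B) = -203*K - 2*B
Y(-5, m(11, 1)) + 47979 = (-203*(-5) - 12*11) + 47979 = (1015 - 2*66) + 47979 = (1015 - 132) + 47979 = 883 + 47979 = 48862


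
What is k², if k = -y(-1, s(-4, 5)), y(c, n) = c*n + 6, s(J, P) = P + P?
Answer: 16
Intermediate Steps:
s(J, P) = 2*P
y(c, n) = 6 + c*n
k = 4 (k = -(6 - 2*5) = -(6 - 1*10) = -(6 - 10) = -1*(-4) = 4)
k² = 4² = 16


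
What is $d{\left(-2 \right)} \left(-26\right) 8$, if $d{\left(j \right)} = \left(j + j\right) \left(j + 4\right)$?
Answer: $1664$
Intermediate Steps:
$d{\left(j \right)} = 2 j \left(4 + j\right)$
$d{\left(-2 \right)} \left(-26\right) 8 = 2 \left(-2\right) \left(4 - 2\right) \left(-26\right) 8 = 2 \left(-2\right) 2 \left(-26\right) 8 = \left(-8\right) \left(-26\right) 8 = 208 \cdot 8 = 1664$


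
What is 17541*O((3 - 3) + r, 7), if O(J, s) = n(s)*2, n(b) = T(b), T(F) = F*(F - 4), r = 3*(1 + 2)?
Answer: 736722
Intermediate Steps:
r = 9 (r = 3*3 = 9)
T(F) = F*(-4 + F)
n(b) = b*(-4 + b)
O(J, s) = 2*s*(-4 + s) (O(J, s) = (s*(-4 + s))*2 = 2*s*(-4 + s))
17541*O((3 - 3) + r, 7) = 17541*(2*7*(-4 + 7)) = 17541*(2*7*3) = 17541*42 = 736722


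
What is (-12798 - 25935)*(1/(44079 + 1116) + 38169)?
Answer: -22272094159916/15065 ≈ -1.4784e+9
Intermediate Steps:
(-12798 - 25935)*(1/(44079 + 1116) + 38169) = -38733*(1/45195 + 38169) = -38733*1725047956/45195 = -22272094159916/15065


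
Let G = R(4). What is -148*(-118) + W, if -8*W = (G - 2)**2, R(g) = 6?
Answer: 17462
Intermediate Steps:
G = 6
W = -2 (W = -(6 - 2)**2/8 = -1/8*4**2 = -1/8*16 = -2)
-148*(-118) + W = -148*(-118) - 2 = 17464 - 2 = 17462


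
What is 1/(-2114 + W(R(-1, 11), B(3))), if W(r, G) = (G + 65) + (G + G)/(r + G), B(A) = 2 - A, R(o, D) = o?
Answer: -1/2049 ≈ -0.00048804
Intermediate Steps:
W(r, G) = 65 + G + 2*G/(G + r) (W(r, G) = (65 + G) + (2*G)/(G + r) = (65 + G) + 2*G/(G + r) = 65 + G + 2*G/(G + r))
1/(-2114 + W(R(-1, 11), B(3))) = 1/(-2114 + ((2 - 1*3)² + 65*(-1) + 67*(2 - 1*3) + (2 - 1*3)*(-1))/((2 - 1*3) - 1)) = 1/(-2114 + ((2 - 3)² - 65 + 67*(2 - 3) + (2 - 3)*(-1))/((2 - 3) - 1)) = 1/(-2114 + ((-1)² - 65 + 67*(-1) - 1*(-1))/(-1 - 1)) = 1/(-2114 + (1 - 65 - 67 + 1)/(-2)) = 1/(-2114 - ½*(-130)) = 1/(-2114 + 65) = 1/(-2049) = -1/2049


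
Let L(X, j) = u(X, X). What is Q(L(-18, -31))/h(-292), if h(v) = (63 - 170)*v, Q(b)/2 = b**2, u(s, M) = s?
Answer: 162/7811 ≈ 0.020740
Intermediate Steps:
L(X, j) = X
Q(b) = 2*b**2
h(v) = -107*v
Q(L(-18, -31))/h(-292) = (2*(-18)**2)/((-107*(-292))) = (2*324)/31244 = 648*(1/31244) = 162/7811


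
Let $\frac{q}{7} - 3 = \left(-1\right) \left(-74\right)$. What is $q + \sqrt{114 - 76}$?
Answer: $539 + \sqrt{38} \approx 545.16$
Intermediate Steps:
$q = 539$ ($q = 21 + 7 \left(\left(-1\right) \left(-74\right)\right) = 21 + 7 \cdot 74 = 21 + 518 = 539$)
$q + \sqrt{114 - 76} = 539 + \sqrt{114 - 76} = 539 + \sqrt{38}$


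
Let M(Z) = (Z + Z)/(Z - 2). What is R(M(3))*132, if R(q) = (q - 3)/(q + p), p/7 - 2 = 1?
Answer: 44/3 ≈ 14.667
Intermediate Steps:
p = 21 (p = 14 + 7*1 = 14 + 7 = 21)
M(Z) = 2*Z/(-2 + Z) (M(Z) = (2*Z)/(-2 + Z) = 2*Z/(-2 + Z))
R(q) = (-3 + q)/(21 + q) (R(q) = (q - 3)/(q + 21) = (-3 + q)/(21 + q))
R(M(3))*132 = ((-3 + 2*3/(-2 + 3))/(21 + 2*3/(-2 + 3)))*132 = ((-3 + 2*3/1)/(21 + 2*3/1))*132 = ((-3 + 2*3*1)/(21 + 2*3*1))*132 = ((-3 + 6)/(21 + 6))*132 = (3/27)*132 = ((1/27)*3)*132 = (1/9)*132 = 44/3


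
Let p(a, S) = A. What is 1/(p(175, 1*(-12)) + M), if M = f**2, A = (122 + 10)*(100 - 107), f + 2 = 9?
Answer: -1/875 ≈ -0.0011429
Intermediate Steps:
f = 7 (f = -2 + 9 = 7)
A = -924 (A = 132*(-7) = -924)
p(a, S) = -924
M = 49 (M = 7**2 = 49)
1/(p(175, 1*(-12)) + M) = 1/(-924 + 49) = 1/(-875) = -1/875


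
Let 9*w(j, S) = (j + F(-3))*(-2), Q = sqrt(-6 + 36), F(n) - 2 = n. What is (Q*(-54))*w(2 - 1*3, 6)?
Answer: -24*sqrt(30) ≈ -131.45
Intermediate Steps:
F(n) = 2 + n
Q = sqrt(30) ≈ 5.4772
w(j, S) = 2/9 - 2*j/9 (w(j, S) = ((j + (2 - 3))*(-2))/9 = ((j - 1)*(-2))/9 = ((-1 + j)*(-2))/9 = (2 - 2*j)/9 = 2/9 - 2*j/9)
(Q*(-54))*w(2 - 1*3, 6) = (sqrt(30)*(-54))*(2/9 - 2*(2 - 1*3)/9) = (-54*sqrt(30))*(2/9 - 2*(2 - 3)/9) = (-54*sqrt(30))*(2/9 - 2/9*(-1)) = (-54*sqrt(30))*(2/9 + 2/9) = -54*sqrt(30)*(4/9) = -24*sqrt(30)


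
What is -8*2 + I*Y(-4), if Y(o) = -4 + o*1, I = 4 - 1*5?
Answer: -8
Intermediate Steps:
I = -1 (I = 4 - 5 = -1)
Y(o) = -4 + o
-8*2 + I*Y(-4) = -8*2 - (-4 - 4) = -16 - 1*(-8) = -16 + 8 = -8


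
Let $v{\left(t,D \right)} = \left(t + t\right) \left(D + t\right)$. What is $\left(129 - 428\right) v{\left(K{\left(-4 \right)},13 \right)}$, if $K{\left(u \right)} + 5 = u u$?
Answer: $-157872$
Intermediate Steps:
$K{\left(u \right)} = -5 + u^{2}$ ($K{\left(u \right)} = -5 + u u = -5 + u^{2}$)
$v{\left(t,D \right)} = 2 t \left(D + t\right)$
$\left(129 - 428\right) v{\left(K{\left(-4 \right)},13 \right)} = \left(129 - 428\right) 2 \left(-5 + \left(-4\right)^{2}\right) \left(13 - \left(5 - \left(-4\right)^{2}\right)\right) = - 299 \cdot 2 \left(-5 + 16\right) \left(13 + \left(-5 + 16\right)\right) = - 299 \cdot 2 \cdot 11 \left(13 + 11\right) = - 299 \cdot 2 \cdot 11 \cdot 24 = \left(-299\right) 528 = -157872$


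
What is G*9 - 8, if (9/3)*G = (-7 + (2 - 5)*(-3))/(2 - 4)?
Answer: -11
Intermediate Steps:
G = -⅓ (G = ((-7 + (2 - 5)*(-3))/(2 - 4))/3 = ((-7 - 3*(-3))/(-2))/3 = ((-7 + 9)*(-½))/3 = (2*(-½))/3 = (⅓)*(-1) = -⅓ ≈ -0.33333)
G*9 - 8 = -⅓*9 - 8 = -3 - 8 = -11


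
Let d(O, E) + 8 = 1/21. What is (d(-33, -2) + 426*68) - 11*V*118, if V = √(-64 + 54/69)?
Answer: 608161/21 - 1298*I*√33442/23 ≈ 28960.0 - 10320.0*I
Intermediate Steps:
d(O, E) = -167/21 (d(O, E) = -8 + 1/21 = -167/21)
V = I*√33442/23 (V = √(-64 + 54*(1/69)) = √(-64 + 18/23) = √(-1454/23) = I*√33442/23 ≈ 7.9509*I)
(d(-33, -2) + 426*68) - 11*V*118 = (-167/21 + 426*68) - 11*I*√33442/23*118 = (-167/21 + 28968) - 11*I*√33442/23*118 = 608161/21 - 1298*I*√33442/23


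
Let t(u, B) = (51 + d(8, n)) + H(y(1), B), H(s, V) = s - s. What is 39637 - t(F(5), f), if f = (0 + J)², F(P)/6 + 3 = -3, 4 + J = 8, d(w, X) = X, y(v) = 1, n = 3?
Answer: 39583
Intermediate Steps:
J = 4 (J = -4 + 8 = 4)
F(P) = -36 (F(P) = -18 + 6*(-3) = -18 - 18 = -36)
H(s, V) = 0
f = 16 (f = (0 + 4)² = 4² = 16)
t(u, B) = 54 (t(u, B) = (51 + 3) + 0 = 54 + 0 = 54)
39637 - t(F(5), f) = 39637 - 1*54 = 39637 - 54 = 39583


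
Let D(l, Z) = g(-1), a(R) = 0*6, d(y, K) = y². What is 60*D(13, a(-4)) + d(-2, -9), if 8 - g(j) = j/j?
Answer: 424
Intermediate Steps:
g(j) = 7 (g(j) = 8 - j/j = 8 - 1*1 = 8 - 1 = 7)
a(R) = 0
D(l, Z) = 7
60*D(13, a(-4)) + d(-2, -9) = 60*7 + (-2)² = 420 + 4 = 424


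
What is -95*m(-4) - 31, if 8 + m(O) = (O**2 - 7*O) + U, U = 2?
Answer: -3641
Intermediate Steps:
m(O) = -6 + O**2 - 7*O (m(O) = -8 + ((O**2 - 7*O) + 2) = -8 + (2 + O**2 - 7*O) = -6 + O**2 - 7*O)
-95*m(-4) - 31 = -95*(-6 + (-4)**2 - 7*(-4)) - 31 = -95*(-6 + 16 + 28) - 31 = -95*38 - 31 = -3610 - 31 = -3641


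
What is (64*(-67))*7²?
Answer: -210112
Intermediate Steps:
(64*(-67))*7² = -4288*49 = -210112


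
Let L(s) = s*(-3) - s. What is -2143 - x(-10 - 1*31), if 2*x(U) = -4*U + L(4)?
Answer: -2217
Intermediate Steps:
L(s) = -4*s (L(s) = -3*s - s = -4*s)
x(U) = -8 - 2*U (x(U) = (-4*U - 4*4)/2 = (-4*U - 16)/2 = (-16 - 4*U)/2 = -8 - 2*U)
-2143 - x(-10 - 1*31) = -2143 - (-8 - 2*(-10 - 1*31)) = -2143 - (-8 - 2*(-10 - 31)) = -2143 - (-8 - 2*(-41)) = -2143 - (-8 + 82) = -2143 - 1*74 = -2143 - 74 = -2217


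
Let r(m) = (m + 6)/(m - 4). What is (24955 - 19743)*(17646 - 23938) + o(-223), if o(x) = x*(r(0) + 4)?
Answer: -65588923/2 ≈ -3.2794e+7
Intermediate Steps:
r(m) = (6 + m)/(-4 + m)
o(x) = 5*x/2 (o(x) = x*((6 + 0)/(-4 + 0) + 4) = x*(6/(-4) + 4) = x*(-¼*6 + 4) = x*(-3/2 + 4) = x*(5/2) = 5*x/2)
(24955 - 19743)*(17646 - 23938) + o(-223) = (24955 - 19743)*(17646 - 23938) + (5/2)*(-223) = 5212*(-6292) - 1115/2 = -32793904 - 1115/2 = -65588923/2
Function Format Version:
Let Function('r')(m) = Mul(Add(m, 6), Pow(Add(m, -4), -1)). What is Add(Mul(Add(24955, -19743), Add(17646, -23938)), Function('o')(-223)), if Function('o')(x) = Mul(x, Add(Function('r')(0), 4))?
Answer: Rational(-65588923, 2) ≈ -3.2794e+7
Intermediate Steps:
Function('r')(m) = Mul(Pow(Add(-4, m), -1), Add(6, m)) (Function('r')(m) = Mul(Add(6, m), Pow(Add(-4, m), -1)) = Mul(Pow(Add(-4, m), -1), Add(6, m)))
Function('o')(x) = Mul(Rational(5, 2), x) (Function('o')(x) = Mul(x, Add(Mul(Pow(Add(-4, 0), -1), Add(6, 0)), 4)) = Mul(x, Add(Mul(Pow(-4, -1), 6), 4)) = Mul(x, Add(Mul(Rational(-1, 4), 6), 4)) = Mul(x, Add(Rational(-3, 2), 4)) = Mul(x, Rational(5, 2)) = Mul(Rational(5, 2), x))
Add(Mul(Add(24955, -19743), Add(17646, -23938)), Function('o')(-223)) = Add(Mul(Add(24955, -19743), Add(17646, -23938)), Mul(Rational(5, 2), -223)) = Add(Mul(5212, -6292), Rational(-1115, 2)) = Add(-32793904, Rational(-1115, 2)) = Rational(-65588923, 2)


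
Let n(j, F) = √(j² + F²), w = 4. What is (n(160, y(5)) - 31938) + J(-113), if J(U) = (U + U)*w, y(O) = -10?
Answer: -32842 + 10*√257 ≈ -32682.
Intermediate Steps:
n(j, F) = √(F² + j²)
J(U) = 8*U (J(U) = (U + U)*4 = (2*U)*4 = 8*U)
(n(160, y(5)) - 31938) + J(-113) = (√((-10)² + 160²) - 31938) + 8*(-113) = (√(100 + 25600) - 31938) - 904 = (√25700 - 31938) - 904 = (10*√257 - 31938) - 904 = (-31938 + 10*√257) - 904 = -32842 + 10*√257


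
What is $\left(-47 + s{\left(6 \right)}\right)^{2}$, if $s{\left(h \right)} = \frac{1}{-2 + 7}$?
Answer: $\frac{54756}{25} \approx 2190.2$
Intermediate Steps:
$s{\left(h \right)} = \frac{1}{5}$
$\left(-47 + s{\left(6 \right)}\right)^{2} = \left(-47 + \frac{1}{5}\right)^{2} = \left(- \frac{234}{5}\right)^{2} = \frac{54756}{25}$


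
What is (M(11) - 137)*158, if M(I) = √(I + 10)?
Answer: -21646 + 158*√21 ≈ -20922.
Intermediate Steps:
M(I) = √(10 + I)
(M(11) - 137)*158 = (√(10 + 11) - 137)*158 = (√21 - 137)*158 = (-137 + √21)*158 = -21646 + 158*√21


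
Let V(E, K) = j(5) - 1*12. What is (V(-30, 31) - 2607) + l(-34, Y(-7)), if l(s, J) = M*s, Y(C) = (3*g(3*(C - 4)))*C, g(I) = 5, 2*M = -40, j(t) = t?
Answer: -1934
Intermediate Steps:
M = -20 (M = (½)*(-40) = -20)
V(E, K) = -7 (V(E, K) = 5 - 1*12 = 5 - 12 = -7)
Y(C) = 15*C (Y(C) = (3*5)*C = 15*C)
l(s, J) = -20*s
(V(-30, 31) - 2607) + l(-34, Y(-7)) = (-7 - 2607) - 20*(-34) = -2614 + 680 = -1934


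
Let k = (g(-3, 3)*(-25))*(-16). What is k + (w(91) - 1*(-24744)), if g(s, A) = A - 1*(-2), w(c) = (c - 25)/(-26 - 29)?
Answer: 133714/5 ≈ 26743.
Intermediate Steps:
w(c) = 5/11 - c/55 (w(c) = (-25 + c)/(-55) = (-25 + c)*(-1/55) = 5/11 - c/55)
g(s, A) = 2 + A (g(s, A) = A + 2 = 2 + A)
k = 2000 (k = ((2 + 3)*(-25))*(-16) = (5*(-25))*(-16) = -125*(-16) = 2000)
k + (w(91) - 1*(-24744)) = 2000 + ((5/11 - 1/55*91) - 1*(-24744)) = 2000 + ((5/11 - 91/55) + 24744) = 2000 + (-6/5 + 24744) = 2000 + 123714/5 = 133714/5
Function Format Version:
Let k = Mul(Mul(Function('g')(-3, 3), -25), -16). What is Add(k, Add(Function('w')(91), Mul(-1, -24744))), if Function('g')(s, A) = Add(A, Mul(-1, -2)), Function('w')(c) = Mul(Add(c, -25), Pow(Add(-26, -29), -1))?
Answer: Rational(133714, 5) ≈ 26743.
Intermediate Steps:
Function('w')(c) = Add(Rational(5, 11), Mul(Rational(-1, 55), c)) (Function('w')(c) = Mul(Add(-25, c), Pow(-55, -1)) = Mul(Add(-25, c), Rational(-1, 55)) = Add(Rational(5, 11), Mul(Rational(-1, 55), c)))
Function('g')(s, A) = Add(2, A) (Function('g')(s, A) = Add(A, 2) = Add(2, A))
k = 2000 (k = Mul(Mul(Add(2, 3), -25), -16) = Mul(Mul(5, -25), -16) = Mul(-125, -16) = 2000)
Add(k, Add(Function('w')(91), Mul(-1, -24744))) = Add(2000, Add(Add(Rational(5, 11), Mul(Rational(-1, 55), 91)), Mul(-1, -24744))) = Add(2000, Add(Add(Rational(5, 11), Rational(-91, 55)), 24744)) = Add(2000, Add(Rational(-6, 5), 24744)) = Add(2000, Rational(123714, 5)) = Rational(133714, 5)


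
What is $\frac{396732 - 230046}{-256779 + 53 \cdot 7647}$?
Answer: $\frac{2137}{1904} \approx 1.1224$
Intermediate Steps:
$\frac{396732 - 230046}{-256779 + 53 \cdot 7647} = \frac{166686}{-256779 + 405291} = \frac{166686}{148512} = 166686 \cdot \frac{1}{148512} = \frac{2137}{1904}$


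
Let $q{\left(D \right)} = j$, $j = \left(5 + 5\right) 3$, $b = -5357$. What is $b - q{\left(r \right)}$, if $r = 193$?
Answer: $-5387$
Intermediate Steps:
$j = 30$ ($j = 10 \cdot 3 = 30$)
$q{\left(D \right)} = 30$
$b - q{\left(r \right)} = -5357 - 30 = -5387$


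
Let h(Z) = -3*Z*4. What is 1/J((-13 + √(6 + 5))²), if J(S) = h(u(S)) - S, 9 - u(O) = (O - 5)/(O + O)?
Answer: -251616/64396339 - 23153*√11/64396339 ≈ -0.0050998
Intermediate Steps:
u(O) = 9 - (-5 + O)/(2*O) (u(O) = 9 - (O - 5)/(O + O) = 9 - (-5 + O)/(2*O))
h(Z) = -12*Z
J(S) = -S - 6*(5 + 17*S)/S (J(S) = -6*(5 + 17*S)/S - S = -S - 6*(5 + 17*S)/S)
1/J((-13 + √(6 + 5))²) = 1/(-102 - (-13 + √(6 + 5))² - 30/(-13 + √(6 + 5))²) = 1/(-102 - (-13 + √11)² - 30/(-13 + √11)²)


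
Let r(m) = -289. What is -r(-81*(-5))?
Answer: 289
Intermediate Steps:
-r(-81*(-5)) = -1*(-289) = 289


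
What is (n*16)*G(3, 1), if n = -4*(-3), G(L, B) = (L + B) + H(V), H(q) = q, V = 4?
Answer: 1536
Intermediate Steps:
G(L, B) = 4 + B + L (G(L, B) = (L + B) + 4 = (B + L) + 4 = 4 + B + L)
n = 12
(n*16)*G(3, 1) = (12*16)*(4 + 1 + 3) = 192*8 = 1536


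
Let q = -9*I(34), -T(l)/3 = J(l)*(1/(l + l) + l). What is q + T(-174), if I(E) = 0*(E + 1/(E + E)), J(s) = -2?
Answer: -60553/58 ≈ -1044.0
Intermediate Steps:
I(E) = 0 (I(E) = 0*(E + 1/(2*E)) = 0)
T(l) = 3/l + 6*l (T(l) = -(-6)*(1/(l + l) + l) = -(-6)*(1/(2*l) + l) = -(-6)*(l + 1/(2*l)) = -3*(-1/l - 2*l) = 3/l + 6*l)
q = 0 (q = -9*0 = 0)
q + T(-174) = 0 + (3/(-174) + 6*(-174)) = 0 + (3*(-1/174) - 1044) = 0 + (-1/58 - 1044) = 0 - 60553/58 = -60553/58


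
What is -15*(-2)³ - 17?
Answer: 103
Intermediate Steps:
-15*(-2)³ - 17 = -15*(-8) - 17 = 120 - 17 = 103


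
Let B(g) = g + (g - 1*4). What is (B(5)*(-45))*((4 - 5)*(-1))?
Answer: -270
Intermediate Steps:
B(g) = -4 + 2*g (B(g) = g + (g - 4) = g + (-4 + g) = -4 + 2*g)
(B(5)*(-45))*((4 - 5)*(-1)) = ((-4 + 2*5)*(-45))*((4 - 5)*(-1)) = ((-4 + 10)*(-45))*(-1*(-1)) = (6*(-45))*1 = -270*1 = -270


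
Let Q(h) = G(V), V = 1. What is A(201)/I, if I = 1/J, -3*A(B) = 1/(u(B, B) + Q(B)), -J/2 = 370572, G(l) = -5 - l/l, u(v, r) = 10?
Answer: 61762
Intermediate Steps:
G(l) = -6 (G(l) = -5 - 1*1 = -5 - 1 = -6)
Q(h) = -6
J = -741144 (J = -2*370572 = -741144)
A(B) = -1/12 (A(B) = -1/(3*(10 - 6)) = -⅓/4 = -⅓*¼ = -1/12)
I = -1/741144 (I = 1/(-741144) = -1/741144 ≈ -1.3493e-6)
A(201)/I = -1/(12*(-1/741144)) = -1/12*(-741144) = 61762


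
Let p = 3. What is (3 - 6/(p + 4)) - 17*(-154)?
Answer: 18341/7 ≈ 2620.1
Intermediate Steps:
(3 - 6/(p + 4)) - 17*(-154) = (3 - 6/(3 + 4)) - 17*(-154) = (3 - 6/7) + 2618 = 15/7 + 2618 = 18341/7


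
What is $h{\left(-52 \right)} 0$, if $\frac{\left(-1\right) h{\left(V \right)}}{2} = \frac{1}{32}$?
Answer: $0$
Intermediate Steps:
$h{\left(V \right)} = - \frac{1}{16}$ ($h{\left(V \right)} = - \frac{2}{32} = \left(-2\right) \frac{1}{32} = - \frac{1}{16}$)
$h{\left(-52 \right)} 0 = \left(- \frac{1}{16}\right) 0 = 0$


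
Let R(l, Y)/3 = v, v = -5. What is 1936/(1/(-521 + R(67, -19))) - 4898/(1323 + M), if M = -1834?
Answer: -530257758/511 ≈ -1.0377e+6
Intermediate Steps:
R(l, Y) = -15 (R(l, Y) = 3*(-5) = -15)
1936/(1/(-521 + R(67, -19))) - 4898/(1323 + M) = 1936/(1/(-521 - 15)) - 4898/(1323 - 1834) = 1936/(1/(-536)) - 4898/(-511) = 1936/(-1/536) - 4898*(-1/511) = 1936*(-536) + 4898/511 = -1037696 + 4898/511 = -530257758/511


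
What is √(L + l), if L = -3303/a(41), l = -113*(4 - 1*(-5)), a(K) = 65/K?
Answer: 18*I*√40430/65 ≈ 55.682*I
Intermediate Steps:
l = -1017 (l = -113*(4 + 5) = -113*9 = -1017)
L = -135423/65 (L = -3303/(65/41) = -3303/(65*(1/41)) = -3303/65/41 = -3303*41/65 = -135423/65 ≈ -2083.4)
√(L + l) = √(-135423/65 - 1017) = √(-201528/65) = 18*I*√40430/65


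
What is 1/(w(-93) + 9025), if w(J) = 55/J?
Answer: 93/839270 ≈ 0.00011081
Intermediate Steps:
1/(w(-93) + 9025) = 1/(55/(-93) + 9025) = 1/(55*(-1/93) + 9025) = 1/(-55/93 + 9025) = 1/(839270/93) = 93/839270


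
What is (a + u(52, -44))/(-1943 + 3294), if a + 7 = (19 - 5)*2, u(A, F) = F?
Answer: -23/1351 ≈ -0.017024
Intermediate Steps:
a = 21 (a = -7 + (19 - 5)*2 = -7 + 14*2 = -7 + 28 = 21)
(a + u(52, -44))/(-1943 + 3294) = (21 - 44)/(-1943 + 3294) = -23/1351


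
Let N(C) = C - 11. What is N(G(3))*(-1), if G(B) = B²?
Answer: 2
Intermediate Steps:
N(C) = -11 + C
N(G(3))*(-1) = (-11 + 3²)*(-1) = (-11 + 9)*(-1) = -2*(-1) = 2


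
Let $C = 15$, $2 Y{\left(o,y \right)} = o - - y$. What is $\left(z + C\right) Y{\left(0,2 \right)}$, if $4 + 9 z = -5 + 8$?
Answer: $\frac{134}{9} \approx 14.889$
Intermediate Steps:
$Y{\left(o,y \right)} = \frac{o}{2} + \frac{y}{2}$ ($Y{\left(o,y \right)} = \frac{o - - y}{2} = \frac{o + y}{2} = \frac{o}{2} + \frac{y}{2}$)
$z = - \frac{1}{9}$ ($z = - \frac{4}{9} + \frac{-5 + 8}{9} = - \frac{4}{9} + \frac{1}{9} \cdot 3 = - \frac{4}{9} + \frac{1}{3} = - \frac{1}{9} \approx -0.11111$)
$\left(z + C\right) Y{\left(0,2 \right)} = \left(- \frac{1}{9} + 15\right) \left(\frac{1}{2} \cdot 0 + \frac{1}{2} \cdot 2\right) = \frac{134 \left(0 + 1\right)}{9} = \frac{134}{9} \cdot 1 = \frac{134}{9}$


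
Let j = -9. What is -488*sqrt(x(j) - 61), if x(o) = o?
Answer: -488*I*sqrt(70) ≈ -4082.9*I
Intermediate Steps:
-488*sqrt(x(j) - 61) = -488*sqrt(-9 - 61) = -488*I*sqrt(70)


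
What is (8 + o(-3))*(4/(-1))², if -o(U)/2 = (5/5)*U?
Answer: 224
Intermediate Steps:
o(U) = -2*U (o(U) = -2*5/5*U = -2*5*(⅕)*U = -2*U)
(8 + o(-3))*(4/(-1))² = (8 - 2*(-3))*(4/(-1))² = (8 + 6)*(4*(-1))² = 14*(-4)² = 14*16 = 224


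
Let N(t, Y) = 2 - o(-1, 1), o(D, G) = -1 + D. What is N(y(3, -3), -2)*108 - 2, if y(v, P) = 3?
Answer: 430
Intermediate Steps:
N(t, Y) = 4 (N(t, Y) = 2 - (-1 - 1) = 2 - 1*(-2) = 2 + 2 = 4)
N(y(3, -3), -2)*108 - 2 = 4*108 - 2 = 432 - 2 = 430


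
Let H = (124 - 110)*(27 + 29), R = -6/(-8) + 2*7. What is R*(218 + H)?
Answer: 29559/2 ≈ 14780.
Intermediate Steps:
R = 59/4 (R = -6*(-⅛) + 14 = ¾ + 14 = 59/4 ≈ 14.750)
H = 784 (H = 14*56 = 784)
R*(218 + H) = 59*(218 + 784)/4 = (59/4)*1002 = 29559/2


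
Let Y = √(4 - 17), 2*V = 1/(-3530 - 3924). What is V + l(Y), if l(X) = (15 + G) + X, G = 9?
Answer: 357791/14908 + I*√13 ≈ 24.0 + 3.6056*I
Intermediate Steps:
V = -1/14908 (V = 1/(2*(-3530 - 3924)) = (½)/(-7454) = (½)*(-1/7454) = -1/14908 ≈ -6.7078e-5)
Y = I*√13 (Y = √(-13) = I*√13 ≈ 3.6056*I)
l(X) = 24 + X (l(X) = (15 + 9) + X = 24 + X)
V + l(Y) = -1/14908 + (24 + I*√13) = 357791/14908 + I*√13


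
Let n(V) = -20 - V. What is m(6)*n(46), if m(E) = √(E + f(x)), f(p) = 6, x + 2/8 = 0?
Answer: -132*√3 ≈ -228.63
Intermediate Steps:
x = -¼ (x = -¼ + 0 = -¼ ≈ -0.25000)
m(E) = √(6 + E) (m(E) = √(E + 6) = √(6 + E))
m(6)*n(46) = √(6 + 6)*(-20 - 1*46) = √12*(-20 - 46) = (2*√3)*(-66) = -132*√3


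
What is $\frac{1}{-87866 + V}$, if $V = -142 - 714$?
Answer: $- \frac{1}{88722} \approx -1.1271 \cdot 10^{-5}$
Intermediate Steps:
$V = -856$ ($V = -142 - 714 = -856$)
$\frac{1}{-87866 + V} = \frac{1}{-87866 - 856} = \frac{1}{-88722} = - \frac{1}{88722}$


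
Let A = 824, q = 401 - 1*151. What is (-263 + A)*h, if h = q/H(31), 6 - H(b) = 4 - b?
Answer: 4250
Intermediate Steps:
q = 250 (q = 401 - 151 = 250)
H(b) = 2 + b (H(b) = 6 - (4 - b) = 6 + (-4 + b) = 2 + b)
h = 250/33 (h = 250/(2 + 31) = 250/33 ≈ 7.5758)
(-263 + A)*h = (-263 + 824)*(250/33) = 561*(250/33) = 4250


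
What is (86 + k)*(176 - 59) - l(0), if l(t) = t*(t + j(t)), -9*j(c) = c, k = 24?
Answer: 12870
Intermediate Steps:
j(c) = -c/9
l(t) = 8*t²/9 (l(t) = t*(t - t/9) = t*(8*t/9) = 8*t²/9)
(86 + k)*(176 - 59) - l(0) = (86 + 24)*(176 - 59) - 8*0²/9 = 110*117 - 8*0/9 = 12870 - 1*0 = 12870 + 0 = 12870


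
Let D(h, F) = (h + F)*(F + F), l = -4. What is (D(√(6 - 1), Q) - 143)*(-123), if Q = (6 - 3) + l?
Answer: 17343 + 246*√5 ≈ 17893.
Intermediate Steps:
Q = -1 (Q = (6 - 3) - 4 = 3 - 4 = -1)
D(h, F) = 2*F*(F + h) (D(h, F) = (F + h)*(2*F) = 2*F*(F + h))
(D(√(6 - 1), Q) - 143)*(-123) = (2*(-1)*(-1 + √(6 - 1)) - 143)*(-123) = (2*(-1)*(-1 + √5) - 143)*(-123) = ((2 - 2*√5) - 143)*(-123) = (-141 - 2*√5)*(-123) = 17343 + 246*√5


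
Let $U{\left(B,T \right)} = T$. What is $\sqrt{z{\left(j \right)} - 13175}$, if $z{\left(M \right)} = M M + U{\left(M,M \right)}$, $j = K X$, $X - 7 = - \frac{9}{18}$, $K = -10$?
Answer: $i \sqrt{9015} \approx 94.947 i$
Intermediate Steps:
$X = \frac{13}{2}$ ($X = 7 - \frac{9}{18} = 7 - \frac{1}{2} = \frac{13}{2} \approx 6.5$)
$j = -65$ ($j = \left(-10\right) \frac{13}{2} = -65$)
$z{\left(M \right)} = M + M^{2}$ ($z{\left(M \right)} = M M + M = M^{2} + M = M + M^{2}$)
$\sqrt{z{\left(j \right)} - 13175} = \sqrt{- 65 \left(1 - 65\right) - 13175} = \sqrt{\left(-65\right) \left(-64\right) - 13175} = \sqrt{4160 - 13175} = \sqrt{-9015} = i \sqrt{9015}$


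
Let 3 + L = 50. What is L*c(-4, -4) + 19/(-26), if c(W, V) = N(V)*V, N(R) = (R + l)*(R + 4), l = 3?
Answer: -19/26 ≈ -0.73077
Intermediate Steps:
L = 47 (L = -3 + 50 = 47)
N(R) = (3 + R)*(4 + R) (N(R) = (R + 3)*(R + 4) = (3 + R)*(4 + R))
c(W, V) = V*(12 + V² + 7*V) (c(W, V) = (12 + V² + 7*V)*V = V*(12 + V² + 7*V))
L*c(-4, -4) + 19/(-26) = 47*(-4*(12 + (-4)² + 7*(-4))) + 19/(-26) = 47*(-4*(12 + 16 - 28)) + 19*(-1/26) = 47*(-4*0) - 19/26 = 47*0 - 19/26 = 0 - 19/26 = -19/26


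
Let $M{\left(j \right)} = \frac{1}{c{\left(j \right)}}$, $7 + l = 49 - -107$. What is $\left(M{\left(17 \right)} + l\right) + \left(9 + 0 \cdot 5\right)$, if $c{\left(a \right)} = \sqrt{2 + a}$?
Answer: $158 + \frac{\sqrt{19}}{19} \approx 158.23$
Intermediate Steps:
$l = 149$ ($l = -7 + \left(49 - -107\right) = -7 + \left(49 + 107\right) = -7 + 156 = 149$)
$M{\left(j \right)} = \frac{1}{\sqrt{2 + j}}$
$\left(M{\left(17 \right)} + l\right) + \left(9 + 0 \cdot 5\right) = \left(\frac{1}{\sqrt{2 + 17}} + 149\right) + \left(9 + 0 \cdot 5\right) = \left(\frac{1}{\sqrt{19}} + 149\right) + \left(9 + 0\right) = \left(\frac{\sqrt{19}}{19} + 149\right) + 9 = \left(149 + \frac{\sqrt{19}}{19}\right) + 9 = 158 + \frac{\sqrt{19}}{19}$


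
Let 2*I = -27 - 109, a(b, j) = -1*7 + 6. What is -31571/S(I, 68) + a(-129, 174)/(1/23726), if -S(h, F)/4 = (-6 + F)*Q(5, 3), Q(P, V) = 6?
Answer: -35272717/1488 ≈ -23705.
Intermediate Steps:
a(b, j) = -1 (a(b, j) = -7 + 6 = -1)
I = -68 (I = (-27 - 109)/2 = (½)*(-136) = -68)
S(h, F) = 144 - 24*F (S(h, F) = -4*(-6 + F)*6 = -4*(-36 + 6*F) = 144 - 24*F)
-31571/S(I, 68) + a(-129, 174)/(1/23726) = -31571/(144 - 24*68) - 1/(1/23726) = -31571/(144 - 1632) - 1/1/23726 = -31571/(-1488) - 1*23726 = -31571*(-1/1488) - 23726 = 31571/1488 - 23726 = -35272717/1488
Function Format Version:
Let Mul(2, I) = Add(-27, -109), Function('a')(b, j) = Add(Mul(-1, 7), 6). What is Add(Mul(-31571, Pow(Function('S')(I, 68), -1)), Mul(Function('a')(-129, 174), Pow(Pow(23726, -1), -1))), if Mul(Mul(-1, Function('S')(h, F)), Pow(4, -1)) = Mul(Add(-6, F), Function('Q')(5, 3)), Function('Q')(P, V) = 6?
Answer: Rational(-35272717, 1488) ≈ -23705.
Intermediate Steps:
Function('a')(b, j) = -1 (Function('a')(b, j) = Add(-7, 6) = -1)
I = -68 (I = Mul(Rational(1, 2), Add(-27, -109)) = Mul(Rational(1, 2), -136) = -68)
Function('S')(h, F) = Add(144, Mul(-24, F)) (Function('S')(h, F) = Mul(-4, Mul(Add(-6, F), 6)) = Mul(-4, Add(-36, Mul(6, F))) = Add(144, Mul(-24, F)))
Add(Mul(-31571, Pow(Function('S')(I, 68), -1)), Mul(Function('a')(-129, 174), Pow(Pow(23726, -1), -1))) = Add(Mul(-31571, Pow(Add(144, Mul(-24, 68)), -1)), Mul(-1, Pow(Pow(23726, -1), -1))) = Add(Mul(-31571, Pow(Add(144, -1632), -1)), Mul(-1, Pow(Rational(1, 23726), -1))) = Add(Mul(-31571, Pow(-1488, -1)), Mul(-1, 23726)) = Add(Mul(-31571, Rational(-1, 1488)), -23726) = Add(Rational(31571, 1488), -23726) = Rational(-35272717, 1488)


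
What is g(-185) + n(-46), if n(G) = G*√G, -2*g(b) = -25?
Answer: 25/2 - 46*I*√46 ≈ 12.5 - 311.99*I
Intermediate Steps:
g(b) = 25/2 (g(b) = -½*(-25) = 25/2)
n(G) = G^(3/2)
g(-185) + n(-46) = 25/2 + (-46)^(3/2) = 25/2 - 46*I*√46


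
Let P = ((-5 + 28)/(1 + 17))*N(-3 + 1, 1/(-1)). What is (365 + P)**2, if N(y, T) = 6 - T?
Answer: 45306361/324 ≈ 1.3983e+5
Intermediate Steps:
P = 161/18 (P = ((-5 + 28)/(1 + 17))*(6 - 1/(-1)) = (23/18)*(6 - 1*(-1)) = (23*(1/18))*(6 + 1) = (23/18)*7 = 161/18 ≈ 8.9444)
(365 + P)**2 = (365 + 161/18)**2 = (6731/18)**2 = 45306361/324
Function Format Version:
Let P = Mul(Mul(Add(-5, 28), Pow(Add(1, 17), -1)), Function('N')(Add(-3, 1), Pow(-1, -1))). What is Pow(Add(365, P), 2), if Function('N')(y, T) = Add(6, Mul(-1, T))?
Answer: Rational(45306361, 324) ≈ 1.3983e+5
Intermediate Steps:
P = Rational(161, 18) (P = Mul(Mul(Add(-5, 28), Pow(Add(1, 17), -1)), Add(6, Mul(-1, Pow(-1, -1)))) = Mul(Mul(23, Pow(18, -1)), Add(6, Mul(-1, -1))) = Mul(Mul(23, Rational(1, 18)), Add(6, 1)) = Mul(Rational(23, 18), 7) = Rational(161, 18) ≈ 8.9444)
Pow(Add(365, P), 2) = Pow(Add(365, Rational(161, 18)), 2) = Pow(Rational(6731, 18), 2) = Rational(45306361, 324)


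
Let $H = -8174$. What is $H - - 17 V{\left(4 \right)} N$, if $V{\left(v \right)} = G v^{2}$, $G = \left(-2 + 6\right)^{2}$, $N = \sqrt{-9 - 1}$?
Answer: $-8174 + 4352 i \sqrt{10} \approx -8174.0 + 13762.0 i$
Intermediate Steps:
$N = i \sqrt{10}$ ($N = \sqrt{-10} = i \sqrt{10} \approx 3.1623 i$)
$G = 16$ ($G = 4^{2} = 16$)
$V{\left(v \right)} = 16 v^{2}$
$H - - 17 V{\left(4 \right)} N = -8174 - - 17 \cdot 16 \cdot 4^{2} i \sqrt{10} = -8174 - - 17 \cdot 16 \cdot 16 i \sqrt{10} = -8174 - \left(-17\right) 256 i \sqrt{10} = -8174 - - 4352 i \sqrt{10} = -8174 + 4352 i \sqrt{10}$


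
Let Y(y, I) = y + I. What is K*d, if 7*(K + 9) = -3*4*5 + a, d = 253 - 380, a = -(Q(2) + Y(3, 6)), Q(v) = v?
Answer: 17018/7 ≈ 2431.1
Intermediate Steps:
Y(y, I) = I + y
a = -11 (a = -(2 + (6 + 3)) = -(2 + 9) = -1*11 = -11)
d = -127
K = -134/7 (K = -9 + (-3*4*5 - 11)/7 = -9 + (-12*5 - 11)/7 = -9 + (-60 - 11)/7 = -9 + (⅐)*(-71) = -9 - 71/7 = -134/7 ≈ -19.143)
K*d = -134/7*(-127) = 17018/7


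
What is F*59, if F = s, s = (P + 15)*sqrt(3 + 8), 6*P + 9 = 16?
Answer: 5723*sqrt(11)/6 ≈ 3163.5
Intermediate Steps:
P = 7/6 (P = -3/2 + (1/6)*16 = -3/2 + 8/3 = 7/6 ≈ 1.1667)
s = 97*sqrt(11)/6 (s = (7/6 + 15)*sqrt(3 + 8) = 97*sqrt(11)/6 ≈ 53.619)
F = 97*sqrt(11)/6 ≈ 53.619
F*59 = (97*sqrt(11)/6)*59 = 5723*sqrt(11)/6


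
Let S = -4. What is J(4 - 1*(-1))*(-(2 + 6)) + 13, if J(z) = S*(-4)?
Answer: -115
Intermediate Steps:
J(z) = 16 (J(z) = -4*(-4) = 16)
J(4 - 1*(-1))*(-(2 + 6)) + 13 = 16*(-(2 + 6)) + 13 = 16*(-1*8) + 13 = 16*(-8) + 13 = -128 + 13 = -115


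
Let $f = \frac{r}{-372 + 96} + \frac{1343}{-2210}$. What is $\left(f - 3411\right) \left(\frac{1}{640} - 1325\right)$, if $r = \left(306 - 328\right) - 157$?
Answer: $\frac{51891269543393}{11481600} \approx 4.5195 \cdot 10^{6}$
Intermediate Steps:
$r = -179$ ($r = -22 - 157 = -179$)
$f = \frac{733}{17940}$ ($f = - \frac{179}{-372 + 96} + \frac{1343}{-2210} = - \frac{179}{-276} + 1343 \left(- \frac{1}{2210}\right) = \left(-179\right) \left(- \frac{1}{276}\right) - \frac{79}{130} = \frac{179}{276} - \frac{79}{130} = \frac{733}{17940} \approx 0.040858$)
$\left(f - 3411\right) \left(\frac{1}{640} - 1325\right) = \left(\frac{733}{17940} - 3411\right) \left(\frac{1}{640} - 1325\right) = \left(\frac{733}{17940} - 3411\right) \left(- \frac{847999}{640}\right) = \left(- \frac{61192607}{17940}\right) \left(- \frac{847999}{640}\right) = \frac{51891269543393}{11481600}$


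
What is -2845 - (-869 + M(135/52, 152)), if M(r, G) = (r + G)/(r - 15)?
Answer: -1266481/645 ≈ -1963.5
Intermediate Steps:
M(r, G) = (G + r)/(-15 + r)
-2845 - (-869 + M(135/52, 152)) = -2845 - (-869 + (152 + 135/52)/(-15 + 135/52)) = -2845 - (-869 + (8039/52)/(-645/52)) = -2845 - (-869 - 52/645*8039/52) = -2845 - (-869 - 8039/645) = -2845 - 1*(-568544/645) = -2845 + 568544/645 = -1266481/645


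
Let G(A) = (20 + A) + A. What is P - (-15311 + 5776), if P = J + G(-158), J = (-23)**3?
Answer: -2928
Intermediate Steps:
G(A) = 20 + 2*A
J = -12167
P = -12463 (P = -12167 + (20 + 2*(-158)) = -12167 + (20 - 316) = -12167 - 296 = -12463)
P - (-15311 + 5776) = -12463 - (-15311 + 5776) = -12463 - 1*(-9535) = -12463 + 9535 = -2928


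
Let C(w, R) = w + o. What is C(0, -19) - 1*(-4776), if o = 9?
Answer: 4785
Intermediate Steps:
C(w, R) = 9 + w (C(w, R) = w + 9 = 9 + w)
C(0, -19) - 1*(-4776) = (9 + 0) - 1*(-4776) = 9 + 4776 = 4785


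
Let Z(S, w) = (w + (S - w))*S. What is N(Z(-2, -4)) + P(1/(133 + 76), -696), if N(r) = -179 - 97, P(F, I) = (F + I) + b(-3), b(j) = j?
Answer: -203774/209 ≈ -975.00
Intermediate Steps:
P(F, I) = -3 + F + I (P(F, I) = (F + I) - 3 = -3 + F + I)
Z(S, w) = S**2 (Z(S, w) = S*S = S**2)
N(r) = -276
N(Z(-2, -4)) + P(1/(133 + 76), -696) = -276 + (-3 + 1/(133 + 76) - 696) = -276 + (-3 + 1/209 - 696) = -276 - 146090/209 = -203774/209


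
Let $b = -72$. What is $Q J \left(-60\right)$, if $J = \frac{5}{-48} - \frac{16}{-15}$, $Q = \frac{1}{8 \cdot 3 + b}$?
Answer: $\frac{77}{64} \approx 1.2031$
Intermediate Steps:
$Q = - \frac{1}{48}$ ($Q = \frac{1}{8 \cdot 3 - 72} = \frac{1}{24 - 72} = \frac{1}{-48} = - \frac{1}{48} \approx -0.020833$)
$J = \frac{77}{80}$ ($J = 5 \left(- \frac{1}{48}\right) - - \frac{16}{15} = - \frac{5}{48} + \frac{16}{15} = \frac{77}{80} \approx 0.9625$)
$Q J \left(-60\right) = \left(- \frac{1}{48}\right) \frac{77}{80} \left(-60\right) = \left(- \frac{77}{3840}\right) \left(-60\right) = \frac{77}{64}$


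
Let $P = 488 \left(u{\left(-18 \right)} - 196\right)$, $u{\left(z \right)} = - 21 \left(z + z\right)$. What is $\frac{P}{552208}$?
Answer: $\frac{17080}{34513} \approx 0.49489$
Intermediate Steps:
$u{\left(z \right)} = - 42 z$ ($u{\left(z \right)} = - 21 \cdot 2 z = - 42 z$)
$P = 273280$ ($P = 488 \left(\left(-42\right) \left(-18\right) - 196\right) = 488 \left(756 - 196\right) = 488 \cdot 560 = 273280$)
$\frac{P}{552208} = \frac{273280}{552208} = 273280 \cdot \frac{1}{552208} = \frac{17080}{34513}$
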